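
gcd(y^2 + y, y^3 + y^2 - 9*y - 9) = y + 1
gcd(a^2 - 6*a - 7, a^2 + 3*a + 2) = a + 1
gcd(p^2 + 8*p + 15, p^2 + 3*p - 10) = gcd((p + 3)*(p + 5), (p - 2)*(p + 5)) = p + 5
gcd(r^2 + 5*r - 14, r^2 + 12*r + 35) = r + 7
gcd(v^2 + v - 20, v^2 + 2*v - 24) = v - 4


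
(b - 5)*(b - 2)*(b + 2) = b^3 - 5*b^2 - 4*b + 20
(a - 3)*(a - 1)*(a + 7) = a^3 + 3*a^2 - 25*a + 21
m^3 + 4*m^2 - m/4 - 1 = (m - 1/2)*(m + 1/2)*(m + 4)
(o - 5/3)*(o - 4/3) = o^2 - 3*o + 20/9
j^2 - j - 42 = (j - 7)*(j + 6)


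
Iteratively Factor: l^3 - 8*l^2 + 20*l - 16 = (l - 4)*(l^2 - 4*l + 4) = (l - 4)*(l - 2)*(l - 2)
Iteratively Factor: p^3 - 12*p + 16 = (p - 2)*(p^2 + 2*p - 8) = (p - 2)*(p + 4)*(p - 2)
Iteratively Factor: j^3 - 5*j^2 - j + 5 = (j - 1)*(j^2 - 4*j - 5) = (j - 1)*(j + 1)*(j - 5)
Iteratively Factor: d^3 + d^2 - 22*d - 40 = (d - 5)*(d^2 + 6*d + 8) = (d - 5)*(d + 2)*(d + 4)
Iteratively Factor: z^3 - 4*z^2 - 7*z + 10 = (z - 1)*(z^2 - 3*z - 10) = (z - 1)*(z + 2)*(z - 5)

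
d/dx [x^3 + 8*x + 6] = 3*x^2 + 8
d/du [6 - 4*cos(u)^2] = 4*sin(2*u)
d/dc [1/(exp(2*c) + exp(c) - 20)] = (-2*exp(c) - 1)*exp(c)/(exp(2*c) + exp(c) - 20)^2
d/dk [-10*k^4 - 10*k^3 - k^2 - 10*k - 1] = -40*k^3 - 30*k^2 - 2*k - 10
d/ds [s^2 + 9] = 2*s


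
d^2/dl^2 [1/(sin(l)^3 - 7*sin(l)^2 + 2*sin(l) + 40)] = (-9*sin(l)^6 + 77*sin(l)^5 - 188*sin(l)^4 + 290*sin(l)^3 - 818*sin(l)^2 - 244*sin(l) + 568)/(sin(l)^3 - 7*sin(l)^2 + 2*sin(l) + 40)^3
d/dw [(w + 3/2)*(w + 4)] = 2*w + 11/2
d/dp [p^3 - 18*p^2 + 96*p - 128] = 3*p^2 - 36*p + 96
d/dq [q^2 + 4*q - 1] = 2*q + 4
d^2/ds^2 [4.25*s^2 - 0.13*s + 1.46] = 8.50000000000000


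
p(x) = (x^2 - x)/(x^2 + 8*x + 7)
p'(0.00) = -0.14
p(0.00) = 0.00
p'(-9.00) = 2.33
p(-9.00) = 5.62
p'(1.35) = 0.07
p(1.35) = 0.02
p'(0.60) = 0.03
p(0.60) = -0.02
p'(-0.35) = -0.58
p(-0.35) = 0.11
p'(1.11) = 0.07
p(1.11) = 0.01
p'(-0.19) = -0.31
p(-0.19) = 0.04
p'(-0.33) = -0.53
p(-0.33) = 0.10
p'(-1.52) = -0.92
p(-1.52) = -1.34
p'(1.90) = 0.08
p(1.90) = 0.07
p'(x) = (-2*x - 8)*(x^2 - x)/(x^2 + 8*x + 7)^2 + (2*x - 1)/(x^2 + 8*x + 7)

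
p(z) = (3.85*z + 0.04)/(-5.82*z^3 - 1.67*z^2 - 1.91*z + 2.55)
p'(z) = (3.85*z + 0.04)*(17.46*z^2 + 3.34*z + 1.91)/(-5.82*z^3 - 1.67*z^2 - 1.91*z + 2.55)^2 + 3.85/(-5.82*z^3 - 1.67*z^2 - 1.91*z + 2.55) = (44.814*z^3 + 7.1279*z^2 + 0.1336*z + 9.8939)/(33.8724*z^6 + 19.4388*z^5 + 25.0213*z^4 - 23.3026*z^3 - 4.8689*z^2 - 9.741*z + 6.5025)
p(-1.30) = -0.33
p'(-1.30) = -0.34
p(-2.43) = -0.12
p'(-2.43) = -0.09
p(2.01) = -0.14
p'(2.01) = 0.13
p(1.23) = -0.36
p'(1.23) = 0.60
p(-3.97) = -0.04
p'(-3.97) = -0.02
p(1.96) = -0.15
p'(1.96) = 0.14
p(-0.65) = -0.53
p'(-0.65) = 0.02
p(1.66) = -0.20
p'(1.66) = 0.23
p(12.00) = -0.00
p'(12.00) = 0.00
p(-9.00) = -0.01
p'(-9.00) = -0.00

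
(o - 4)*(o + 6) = o^2 + 2*o - 24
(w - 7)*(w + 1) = w^2 - 6*w - 7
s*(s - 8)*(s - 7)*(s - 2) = s^4 - 17*s^3 + 86*s^2 - 112*s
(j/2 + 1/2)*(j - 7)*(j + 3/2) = j^3/2 - 9*j^2/4 - 8*j - 21/4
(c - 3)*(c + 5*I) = c^2 - 3*c + 5*I*c - 15*I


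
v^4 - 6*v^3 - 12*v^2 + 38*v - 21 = (v - 7)*(v - 1)^2*(v + 3)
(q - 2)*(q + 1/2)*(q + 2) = q^3 + q^2/2 - 4*q - 2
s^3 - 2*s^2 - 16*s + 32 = (s - 4)*(s - 2)*(s + 4)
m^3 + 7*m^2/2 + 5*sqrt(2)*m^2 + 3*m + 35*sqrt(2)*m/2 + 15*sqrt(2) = (m + 3/2)*(m + 2)*(m + 5*sqrt(2))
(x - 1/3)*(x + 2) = x^2 + 5*x/3 - 2/3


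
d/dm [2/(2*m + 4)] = -1/(m + 2)^2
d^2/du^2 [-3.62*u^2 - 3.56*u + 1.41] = -7.24000000000000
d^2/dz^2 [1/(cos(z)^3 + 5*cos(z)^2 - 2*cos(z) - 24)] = ((-5*cos(z) + 40*cos(2*z) + 9*cos(3*z))*(cos(z)^3 + 5*cos(z)^2 - 2*cos(z) - 24)/4 + 2*(3*cos(z)^2 + 10*cos(z) - 2)^2*sin(z)^2)/(cos(z)^3 + 5*cos(z)^2 - 2*cos(z) - 24)^3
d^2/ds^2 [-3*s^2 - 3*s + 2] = -6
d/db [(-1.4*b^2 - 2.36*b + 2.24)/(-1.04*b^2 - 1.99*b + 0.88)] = (0.3316*b^2 + 2.1952*b + 2.3808)/(1.0816*b^4 + 4.1392*b^3 + 2.1297*b^2 - 3.5024*b + 0.7744)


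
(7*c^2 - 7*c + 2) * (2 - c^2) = -7*c^4 + 7*c^3 + 12*c^2 - 14*c + 4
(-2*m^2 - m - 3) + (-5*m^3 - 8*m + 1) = -5*m^3 - 2*m^2 - 9*m - 2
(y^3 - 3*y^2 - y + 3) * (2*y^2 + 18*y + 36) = 2*y^5 + 12*y^4 - 20*y^3 - 120*y^2 + 18*y + 108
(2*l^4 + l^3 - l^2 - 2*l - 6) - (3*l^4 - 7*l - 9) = -l^4 + l^3 - l^2 + 5*l + 3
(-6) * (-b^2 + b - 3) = 6*b^2 - 6*b + 18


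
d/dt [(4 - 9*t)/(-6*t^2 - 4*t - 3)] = (-54*t^2 + 48*t + 43)/(36*t^4 + 48*t^3 + 52*t^2 + 24*t + 9)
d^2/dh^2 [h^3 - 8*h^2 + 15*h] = 6*h - 16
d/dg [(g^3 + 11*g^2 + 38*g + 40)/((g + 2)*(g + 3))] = (g^2 + 6*g + 7)/(g^2 + 6*g + 9)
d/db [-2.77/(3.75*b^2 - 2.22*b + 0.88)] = (20.775*b - 6.1494)/(3.75*b^2 - 2.22*b + 0.88)^2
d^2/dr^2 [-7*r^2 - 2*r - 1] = -14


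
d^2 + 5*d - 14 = (d - 2)*(d + 7)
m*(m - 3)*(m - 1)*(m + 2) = m^4 - 2*m^3 - 5*m^2 + 6*m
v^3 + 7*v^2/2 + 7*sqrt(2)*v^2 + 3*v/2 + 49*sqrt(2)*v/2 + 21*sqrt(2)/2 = (v + 1/2)*(v + 3)*(v + 7*sqrt(2))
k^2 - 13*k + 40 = (k - 8)*(k - 5)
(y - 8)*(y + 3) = y^2 - 5*y - 24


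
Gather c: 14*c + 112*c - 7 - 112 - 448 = 126*c - 567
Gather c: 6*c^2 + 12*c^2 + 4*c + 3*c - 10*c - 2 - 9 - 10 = 18*c^2 - 3*c - 21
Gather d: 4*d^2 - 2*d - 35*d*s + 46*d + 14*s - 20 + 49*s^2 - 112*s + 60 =4*d^2 + d*(44 - 35*s) + 49*s^2 - 98*s + 40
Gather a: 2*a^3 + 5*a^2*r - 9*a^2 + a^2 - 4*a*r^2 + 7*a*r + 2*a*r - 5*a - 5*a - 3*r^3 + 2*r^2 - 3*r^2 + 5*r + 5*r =2*a^3 + a^2*(5*r - 8) + a*(-4*r^2 + 9*r - 10) - 3*r^3 - r^2 + 10*r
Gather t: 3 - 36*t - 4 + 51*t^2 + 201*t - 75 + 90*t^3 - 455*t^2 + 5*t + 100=90*t^3 - 404*t^2 + 170*t + 24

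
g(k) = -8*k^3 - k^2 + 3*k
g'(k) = -24*k^2 - 2*k + 3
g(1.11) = -8.84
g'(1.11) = -28.79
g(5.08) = -1059.34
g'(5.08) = -626.51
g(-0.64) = -0.23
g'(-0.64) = -5.55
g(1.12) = -9.13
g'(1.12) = -29.35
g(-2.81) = 161.18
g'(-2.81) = -180.89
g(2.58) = -136.30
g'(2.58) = -161.91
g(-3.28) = 261.70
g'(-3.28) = -248.64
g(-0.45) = -0.82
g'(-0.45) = -0.96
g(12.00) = -13932.00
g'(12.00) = -3477.00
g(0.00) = 0.00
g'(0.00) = 3.00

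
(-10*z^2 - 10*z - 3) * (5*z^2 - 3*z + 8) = -50*z^4 - 20*z^3 - 65*z^2 - 71*z - 24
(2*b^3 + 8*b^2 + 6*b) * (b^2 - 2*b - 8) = 2*b^5 + 4*b^4 - 26*b^3 - 76*b^2 - 48*b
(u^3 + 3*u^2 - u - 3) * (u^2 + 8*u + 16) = u^5 + 11*u^4 + 39*u^3 + 37*u^2 - 40*u - 48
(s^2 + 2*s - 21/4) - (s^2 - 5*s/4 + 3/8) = 13*s/4 - 45/8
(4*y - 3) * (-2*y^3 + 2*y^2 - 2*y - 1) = -8*y^4 + 14*y^3 - 14*y^2 + 2*y + 3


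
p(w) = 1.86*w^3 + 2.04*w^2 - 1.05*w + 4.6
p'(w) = 5.58*w^2 + 4.08*w - 1.05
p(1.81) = 20.41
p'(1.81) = 24.62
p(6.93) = 714.33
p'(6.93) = 295.20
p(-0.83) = 5.81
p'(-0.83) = -0.59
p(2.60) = 48.35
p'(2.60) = 47.28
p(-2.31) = -5.02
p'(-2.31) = 19.30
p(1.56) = 14.99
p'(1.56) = 18.89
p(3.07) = 74.42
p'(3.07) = 64.07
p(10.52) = 2384.83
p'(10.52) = 659.41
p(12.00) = 3499.84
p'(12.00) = 851.43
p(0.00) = 4.60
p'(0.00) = -1.05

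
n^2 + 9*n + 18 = (n + 3)*(n + 6)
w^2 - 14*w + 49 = (w - 7)^2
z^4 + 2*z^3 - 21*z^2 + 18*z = z*(z - 3)*(z - 1)*(z + 6)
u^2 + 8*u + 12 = (u + 2)*(u + 6)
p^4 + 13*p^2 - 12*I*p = p*(p - 3*I)*(p - I)*(p + 4*I)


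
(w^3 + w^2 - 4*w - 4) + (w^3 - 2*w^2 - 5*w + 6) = 2*w^3 - w^2 - 9*w + 2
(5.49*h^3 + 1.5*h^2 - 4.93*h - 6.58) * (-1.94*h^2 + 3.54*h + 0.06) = -10.6506*h^5 + 16.5246*h^4 + 15.2036*h^3 - 4.597*h^2 - 23.589*h - 0.3948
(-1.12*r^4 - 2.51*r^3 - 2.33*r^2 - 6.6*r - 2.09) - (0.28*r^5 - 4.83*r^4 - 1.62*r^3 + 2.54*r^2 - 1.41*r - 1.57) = -0.28*r^5 + 3.71*r^4 - 0.89*r^3 - 4.87*r^2 - 5.19*r - 0.52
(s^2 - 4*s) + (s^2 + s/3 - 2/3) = 2*s^2 - 11*s/3 - 2/3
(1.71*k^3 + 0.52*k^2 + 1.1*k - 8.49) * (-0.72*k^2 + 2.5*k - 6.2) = -1.2312*k^5 + 3.9006*k^4 - 10.094*k^3 + 5.6388*k^2 - 28.045*k + 52.638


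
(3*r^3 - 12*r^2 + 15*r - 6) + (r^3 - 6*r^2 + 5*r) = 4*r^3 - 18*r^2 + 20*r - 6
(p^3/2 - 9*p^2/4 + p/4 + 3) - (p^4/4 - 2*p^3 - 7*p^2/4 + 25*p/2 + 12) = -p^4/4 + 5*p^3/2 - p^2/2 - 49*p/4 - 9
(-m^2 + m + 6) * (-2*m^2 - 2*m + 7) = 2*m^4 - 21*m^2 - 5*m + 42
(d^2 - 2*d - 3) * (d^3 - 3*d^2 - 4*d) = d^5 - 5*d^4 - d^3 + 17*d^2 + 12*d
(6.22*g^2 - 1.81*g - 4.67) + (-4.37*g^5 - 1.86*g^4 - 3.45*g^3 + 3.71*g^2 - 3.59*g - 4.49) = -4.37*g^5 - 1.86*g^4 - 3.45*g^3 + 9.93*g^2 - 5.4*g - 9.16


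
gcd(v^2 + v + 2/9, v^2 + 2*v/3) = v + 2/3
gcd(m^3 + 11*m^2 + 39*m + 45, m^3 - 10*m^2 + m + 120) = m + 3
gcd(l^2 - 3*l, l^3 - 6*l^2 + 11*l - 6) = l - 3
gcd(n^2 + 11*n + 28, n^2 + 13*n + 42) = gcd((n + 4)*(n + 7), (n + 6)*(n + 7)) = n + 7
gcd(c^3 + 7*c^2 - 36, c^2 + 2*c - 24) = c + 6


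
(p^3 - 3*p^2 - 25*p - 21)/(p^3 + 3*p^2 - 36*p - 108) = (p^2 - 6*p - 7)/(p^2 - 36)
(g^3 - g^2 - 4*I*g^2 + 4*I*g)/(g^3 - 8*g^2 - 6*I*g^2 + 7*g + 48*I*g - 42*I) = g*(g - 4*I)/(g^2 - g*(7 + 6*I) + 42*I)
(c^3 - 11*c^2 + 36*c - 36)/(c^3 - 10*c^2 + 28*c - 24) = (c - 3)/(c - 2)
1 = 1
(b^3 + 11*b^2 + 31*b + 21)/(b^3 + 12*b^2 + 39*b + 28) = (b + 3)/(b + 4)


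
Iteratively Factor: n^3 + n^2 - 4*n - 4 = (n + 2)*(n^2 - n - 2) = (n + 1)*(n + 2)*(n - 2)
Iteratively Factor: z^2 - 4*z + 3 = (z - 1)*(z - 3)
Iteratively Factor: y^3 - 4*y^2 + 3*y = (y - 3)*(y^2 - y) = (y - 3)*(y - 1)*(y)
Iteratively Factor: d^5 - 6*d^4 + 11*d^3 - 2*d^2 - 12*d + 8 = (d - 2)*(d^4 - 4*d^3 + 3*d^2 + 4*d - 4) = (d - 2)*(d + 1)*(d^3 - 5*d^2 + 8*d - 4) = (d - 2)*(d - 1)*(d + 1)*(d^2 - 4*d + 4) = (d - 2)^2*(d - 1)*(d + 1)*(d - 2)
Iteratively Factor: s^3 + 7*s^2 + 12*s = (s)*(s^2 + 7*s + 12) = s*(s + 4)*(s + 3)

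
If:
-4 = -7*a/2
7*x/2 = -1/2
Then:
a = 8/7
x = -1/7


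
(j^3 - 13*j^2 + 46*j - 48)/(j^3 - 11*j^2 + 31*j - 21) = (j^2 - 10*j + 16)/(j^2 - 8*j + 7)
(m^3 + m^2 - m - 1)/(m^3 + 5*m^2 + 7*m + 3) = (m - 1)/(m + 3)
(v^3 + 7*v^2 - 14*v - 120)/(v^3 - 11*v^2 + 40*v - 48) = (v^2 + 11*v + 30)/(v^2 - 7*v + 12)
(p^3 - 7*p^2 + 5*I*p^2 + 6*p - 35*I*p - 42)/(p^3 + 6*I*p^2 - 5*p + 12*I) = (p^2 + p*(-7 + 6*I) - 42*I)/(p^2 + 7*I*p - 12)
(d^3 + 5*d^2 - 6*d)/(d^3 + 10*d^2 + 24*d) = (d - 1)/(d + 4)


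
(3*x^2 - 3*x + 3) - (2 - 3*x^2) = 6*x^2 - 3*x + 1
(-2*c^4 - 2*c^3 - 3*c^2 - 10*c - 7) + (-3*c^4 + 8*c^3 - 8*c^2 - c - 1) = -5*c^4 + 6*c^3 - 11*c^2 - 11*c - 8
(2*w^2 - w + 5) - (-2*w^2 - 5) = 4*w^2 - w + 10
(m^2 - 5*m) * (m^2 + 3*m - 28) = m^4 - 2*m^3 - 43*m^2 + 140*m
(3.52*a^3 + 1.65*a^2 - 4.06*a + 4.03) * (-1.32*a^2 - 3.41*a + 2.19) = -4.6464*a^5 - 14.1812*a^4 + 7.4415*a^3 + 12.1385*a^2 - 22.6337*a + 8.8257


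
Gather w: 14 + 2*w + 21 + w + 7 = 3*w + 42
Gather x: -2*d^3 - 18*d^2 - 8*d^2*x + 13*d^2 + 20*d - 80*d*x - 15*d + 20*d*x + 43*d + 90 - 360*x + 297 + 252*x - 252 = -2*d^3 - 5*d^2 + 48*d + x*(-8*d^2 - 60*d - 108) + 135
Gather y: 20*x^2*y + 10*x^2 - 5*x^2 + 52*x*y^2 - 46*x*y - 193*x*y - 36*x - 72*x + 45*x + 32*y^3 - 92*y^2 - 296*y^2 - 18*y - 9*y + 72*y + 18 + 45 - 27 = 5*x^2 - 63*x + 32*y^3 + y^2*(52*x - 388) + y*(20*x^2 - 239*x + 45) + 36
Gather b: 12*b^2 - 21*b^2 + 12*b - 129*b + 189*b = -9*b^2 + 72*b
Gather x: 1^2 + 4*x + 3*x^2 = 3*x^2 + 4*x + 1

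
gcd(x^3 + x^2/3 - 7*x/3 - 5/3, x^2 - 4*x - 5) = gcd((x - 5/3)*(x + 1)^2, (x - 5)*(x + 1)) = x + 1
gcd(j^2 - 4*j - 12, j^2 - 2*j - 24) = j - 6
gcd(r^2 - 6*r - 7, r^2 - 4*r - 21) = r - 7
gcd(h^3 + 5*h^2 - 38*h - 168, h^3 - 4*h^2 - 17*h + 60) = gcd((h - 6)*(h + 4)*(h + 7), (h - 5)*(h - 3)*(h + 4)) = h + 4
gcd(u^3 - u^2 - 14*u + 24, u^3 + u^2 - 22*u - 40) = u + 4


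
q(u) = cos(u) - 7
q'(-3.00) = 0.14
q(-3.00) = -7.99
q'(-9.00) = 0.41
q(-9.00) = -7.91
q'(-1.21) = 0.94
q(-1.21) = -6.65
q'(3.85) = 0.65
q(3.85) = -7.76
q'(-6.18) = -0.10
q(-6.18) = -6.01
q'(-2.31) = 0.74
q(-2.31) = -7.67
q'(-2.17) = 0.83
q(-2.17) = -7.56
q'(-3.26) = -0.12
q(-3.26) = -7.99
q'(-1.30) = 0.96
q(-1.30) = -6.73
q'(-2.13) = 0.85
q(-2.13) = -7.53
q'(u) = -sin(u)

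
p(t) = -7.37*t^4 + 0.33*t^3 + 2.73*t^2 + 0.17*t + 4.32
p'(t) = -29.48*t^3 + 0.99*t^2 + 5.46*t + 0.17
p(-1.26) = -10.80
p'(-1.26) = 53.83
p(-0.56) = 4.30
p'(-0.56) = 2.60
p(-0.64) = 4.01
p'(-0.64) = 4.81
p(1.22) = -7.14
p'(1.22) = -45.23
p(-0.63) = 4.05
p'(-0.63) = 4.49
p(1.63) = -38.75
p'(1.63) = -115.97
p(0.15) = 4.40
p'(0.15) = 0.91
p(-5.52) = -6811.58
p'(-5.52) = 4958.63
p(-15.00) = -373603.98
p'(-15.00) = 99636.02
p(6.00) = -9376.62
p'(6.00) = -6299.11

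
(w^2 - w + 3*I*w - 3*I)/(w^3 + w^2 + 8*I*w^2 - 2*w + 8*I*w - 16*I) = (w + 3*I)/(w^2 + w*(2 + 8*I) + 16*I)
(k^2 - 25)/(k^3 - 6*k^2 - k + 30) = (k + 5)/(k^2 - k - 6)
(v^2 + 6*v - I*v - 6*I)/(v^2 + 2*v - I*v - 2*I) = (v + 6)/(v + 2)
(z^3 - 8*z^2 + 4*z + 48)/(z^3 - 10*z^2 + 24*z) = (z + 2)/z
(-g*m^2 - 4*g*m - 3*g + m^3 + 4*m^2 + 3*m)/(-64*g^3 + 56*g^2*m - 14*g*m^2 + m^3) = (g*m^2 + 4*g*m + 3*g - m^3 - 4*m^2 - 3*m)/(64*g^3 - 56*g^2*m + 14*g*m^2 - m^3)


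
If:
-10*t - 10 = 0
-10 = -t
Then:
No Solution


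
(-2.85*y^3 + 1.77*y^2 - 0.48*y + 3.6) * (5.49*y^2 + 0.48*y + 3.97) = -15.6465*y^5 + 8.3493*y^4 - 13.1001*y^3 + 26.5605*y^2 - 0.1776*y + 14.292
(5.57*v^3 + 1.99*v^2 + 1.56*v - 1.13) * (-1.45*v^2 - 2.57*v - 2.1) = -8.0765*v^5 - 17.2004*v^4 - 19.0733*v^3 - 6.5497*v^2 - 0.371900000000001*v + 2.373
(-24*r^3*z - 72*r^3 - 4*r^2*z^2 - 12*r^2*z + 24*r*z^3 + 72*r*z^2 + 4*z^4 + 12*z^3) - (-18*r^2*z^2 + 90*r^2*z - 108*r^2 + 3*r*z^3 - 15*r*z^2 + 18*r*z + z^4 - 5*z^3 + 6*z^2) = -24*r^3*z - 72*r^3 + 14*r^2*z^2 - 102*r^2*z + 108*r^2 + 21*r*z^3 + 87*r*z^2 - 18*r*z + 3*z^4 + 17*z^3 - 6*z^2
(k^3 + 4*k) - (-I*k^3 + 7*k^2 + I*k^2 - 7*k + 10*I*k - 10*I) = k^3 + I*k^3 - 7*k^2 - I*k^2 + 11*k - 10*I*k + 10*I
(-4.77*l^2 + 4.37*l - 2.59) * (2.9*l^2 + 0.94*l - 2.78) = -13.833*l^4 + 8.1892*l^3 + 9.8574*l^2 - 14.5832*l + 7.2002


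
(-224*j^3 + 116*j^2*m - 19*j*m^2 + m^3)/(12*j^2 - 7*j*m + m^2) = (-56*j^2 + 15*j*m - m^2)/(3*j - m)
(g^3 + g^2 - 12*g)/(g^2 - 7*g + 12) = g*(g + 4)/(g - 4)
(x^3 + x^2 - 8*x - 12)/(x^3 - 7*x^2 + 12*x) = (x^2 + 4*x + 4)/(x*(x - 4))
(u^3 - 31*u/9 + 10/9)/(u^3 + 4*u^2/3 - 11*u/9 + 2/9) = (3*u - 5)/(3*u - 1)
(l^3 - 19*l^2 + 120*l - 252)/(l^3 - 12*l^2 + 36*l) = (l - 7)/l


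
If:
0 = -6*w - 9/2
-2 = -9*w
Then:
No Solution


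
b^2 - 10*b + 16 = (b - 8)*(b - 2)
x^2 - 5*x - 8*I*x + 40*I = (x - 5)*(x - 8*I)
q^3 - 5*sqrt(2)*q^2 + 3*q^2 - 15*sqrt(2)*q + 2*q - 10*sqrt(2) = (q + 1)*(q + 2)*(q - 5*sqrt(2))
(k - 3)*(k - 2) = k^2 - 5*k + 6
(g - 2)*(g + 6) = g^2 + 4*g - 12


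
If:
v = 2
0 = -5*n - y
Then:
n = -y/5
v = 2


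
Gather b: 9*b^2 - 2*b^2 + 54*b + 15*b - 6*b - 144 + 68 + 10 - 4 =7*b^2 + 63*b - 70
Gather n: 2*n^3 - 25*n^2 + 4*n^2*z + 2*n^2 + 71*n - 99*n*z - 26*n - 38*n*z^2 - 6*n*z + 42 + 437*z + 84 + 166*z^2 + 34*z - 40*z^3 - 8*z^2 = 2*n^3 + n^2*(4*z - 23) + n*(-38*z^2 - 105*z + 45) - 40*z^3 + 158*z^2 + 471*z + 126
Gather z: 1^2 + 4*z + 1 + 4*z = 8*z + 2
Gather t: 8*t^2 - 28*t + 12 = 8*t^2 - 28*t + 12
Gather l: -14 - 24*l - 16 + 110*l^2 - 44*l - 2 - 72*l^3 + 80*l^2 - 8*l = -72*l^3 + 190*l^2 - 76*l - 32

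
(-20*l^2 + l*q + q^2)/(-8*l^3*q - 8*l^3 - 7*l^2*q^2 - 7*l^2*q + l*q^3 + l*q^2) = (20*l^2 - l*q - q^2)/(l*(8*l^2*q + 8*l^2 + 7*l*q^2 + 7*l*q - q^3 - q^2))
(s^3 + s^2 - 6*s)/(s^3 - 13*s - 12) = s*(s - 2)/(s^2 - 3*s - 4)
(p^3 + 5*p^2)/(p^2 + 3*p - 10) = p^2/(p - 2)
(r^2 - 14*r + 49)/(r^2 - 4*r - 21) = (r - 7)/(r + 3)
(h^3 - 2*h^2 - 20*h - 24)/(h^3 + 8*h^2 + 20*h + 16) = (h - 6)/(h + 4)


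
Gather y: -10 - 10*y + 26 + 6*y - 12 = 4 - 4*y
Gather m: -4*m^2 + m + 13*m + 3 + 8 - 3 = -4*m^2 + 14*m + 8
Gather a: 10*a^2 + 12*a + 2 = 10*a^2 + 12*a + 2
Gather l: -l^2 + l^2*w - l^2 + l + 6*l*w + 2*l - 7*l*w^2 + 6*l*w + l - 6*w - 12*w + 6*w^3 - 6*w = l^2*(w - 2) + l*(-7*w^2 + 12*w + 4) + 6*w^3 - 24*w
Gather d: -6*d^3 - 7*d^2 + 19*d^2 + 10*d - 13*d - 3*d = -6*d^3 + 12*d^2 - 6*d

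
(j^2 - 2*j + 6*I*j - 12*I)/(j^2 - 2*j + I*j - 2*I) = (j + 6*I)/(j + I)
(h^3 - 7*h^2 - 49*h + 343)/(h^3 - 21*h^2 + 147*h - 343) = (h + 7)/(h - 7)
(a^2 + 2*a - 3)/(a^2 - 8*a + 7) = (a + 3)/(a - 7)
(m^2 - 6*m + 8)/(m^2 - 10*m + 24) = (m - 2)/(m - 6)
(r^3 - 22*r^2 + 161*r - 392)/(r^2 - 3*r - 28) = (r^2 - 15*r + 56)/(r + 4)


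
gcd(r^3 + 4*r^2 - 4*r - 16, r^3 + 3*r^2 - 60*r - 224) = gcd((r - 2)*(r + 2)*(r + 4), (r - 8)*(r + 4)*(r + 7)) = r + 4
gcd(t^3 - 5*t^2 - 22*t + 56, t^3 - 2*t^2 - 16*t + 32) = t^2 + 2*t - 8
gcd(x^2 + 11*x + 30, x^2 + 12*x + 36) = x + 6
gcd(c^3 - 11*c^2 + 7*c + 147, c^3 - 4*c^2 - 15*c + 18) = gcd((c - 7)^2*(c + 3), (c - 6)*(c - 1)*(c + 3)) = c + 3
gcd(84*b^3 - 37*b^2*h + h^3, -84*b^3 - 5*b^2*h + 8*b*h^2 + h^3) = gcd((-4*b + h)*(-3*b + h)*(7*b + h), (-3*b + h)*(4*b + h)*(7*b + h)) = 21*b^2 - 4*b*h - h^2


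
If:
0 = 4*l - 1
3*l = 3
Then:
No Solution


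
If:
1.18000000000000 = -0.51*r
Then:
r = -2.31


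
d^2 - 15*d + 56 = (d - 8)*(d - 7)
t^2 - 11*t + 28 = (t - 7)*(t - 4)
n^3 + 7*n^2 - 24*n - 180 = (n - 5)*(n + 6)^2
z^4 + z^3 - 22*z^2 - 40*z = z*(z - 5)*(z + 2)*(z + 4)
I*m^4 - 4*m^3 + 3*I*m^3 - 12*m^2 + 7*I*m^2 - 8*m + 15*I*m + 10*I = (m + 2)*(m - I)*(m + 5*I)*(I*m + I)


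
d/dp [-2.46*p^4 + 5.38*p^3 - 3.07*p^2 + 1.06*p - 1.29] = -9.84*p^3 + 16.14*p^2 - 6.14*p + 1.06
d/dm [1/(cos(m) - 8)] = sin(m)/(cos(m) - 8)^2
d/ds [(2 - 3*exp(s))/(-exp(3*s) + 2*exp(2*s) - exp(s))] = 2*(-3*exp(2*s) + 3*exp(s) - 1)*exp(-s)/(exp(3*s) - 3*exp(2*s) + 3*exp(s) - 1)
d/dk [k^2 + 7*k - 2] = 2*k + 7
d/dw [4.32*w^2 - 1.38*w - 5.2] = 8.64*w - 1.38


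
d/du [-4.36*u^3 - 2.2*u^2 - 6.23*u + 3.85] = -13.08*u^2 - 4.4*u - 6.23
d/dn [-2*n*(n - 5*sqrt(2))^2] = -6*n^2 + 40*sqrt(2)*n - 100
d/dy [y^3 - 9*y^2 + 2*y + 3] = 3*y^2 - 18*y + 2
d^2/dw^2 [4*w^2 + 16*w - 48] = 8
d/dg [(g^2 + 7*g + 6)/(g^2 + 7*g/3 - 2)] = 6*(-7*g^2 - 24*g - 42)/(9*g^4 + 42*g^3 + 13*g^2 - 84*g + 36)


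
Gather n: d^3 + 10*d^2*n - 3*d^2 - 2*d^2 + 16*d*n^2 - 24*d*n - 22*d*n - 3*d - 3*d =d^3 - 5*d^2 + 16*d*n^2 - 6*d + n*(10*d^2 - 46*d)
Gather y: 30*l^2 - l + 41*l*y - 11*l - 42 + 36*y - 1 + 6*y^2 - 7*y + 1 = 30*l^2 - 12*l + 6*y^2 + y*(41*l + 29) - 42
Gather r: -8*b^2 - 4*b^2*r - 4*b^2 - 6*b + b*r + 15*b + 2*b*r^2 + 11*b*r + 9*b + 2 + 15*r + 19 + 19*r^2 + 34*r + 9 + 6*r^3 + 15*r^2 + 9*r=-12*b^2 + 18*b + 6*r^3 + r^2*(2*b + 34) + r*(-4*b^2 + 12*b + 58) + 30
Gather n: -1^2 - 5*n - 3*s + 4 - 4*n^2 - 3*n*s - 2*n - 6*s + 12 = -4*n^2 + n*(-3*s - 7) - 9*s + 15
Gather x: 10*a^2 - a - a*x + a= 10*a^2 - a*x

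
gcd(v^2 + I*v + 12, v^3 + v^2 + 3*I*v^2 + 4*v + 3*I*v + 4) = v + 4*I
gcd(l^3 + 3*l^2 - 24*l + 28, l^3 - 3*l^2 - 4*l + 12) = l - 2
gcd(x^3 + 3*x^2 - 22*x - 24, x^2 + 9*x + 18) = x + 6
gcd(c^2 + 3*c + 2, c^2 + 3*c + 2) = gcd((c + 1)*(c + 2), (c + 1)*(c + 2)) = c^2 + 3*c + 2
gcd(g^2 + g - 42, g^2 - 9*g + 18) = g - 6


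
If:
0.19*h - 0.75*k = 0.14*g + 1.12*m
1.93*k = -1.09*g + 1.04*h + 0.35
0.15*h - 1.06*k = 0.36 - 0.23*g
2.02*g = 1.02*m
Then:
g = 0.06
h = -1.19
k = -0.49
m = 0.12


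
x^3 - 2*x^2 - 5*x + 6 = (x - 3)*(x - 1)*(x + 2)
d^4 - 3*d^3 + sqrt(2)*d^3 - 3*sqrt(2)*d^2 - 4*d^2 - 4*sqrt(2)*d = d*(d - 4)*(d + 1)*(d + sqrt(2))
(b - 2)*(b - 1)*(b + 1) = b^3 - 2*b^2 - b + 2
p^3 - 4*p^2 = p^2*(p - 4)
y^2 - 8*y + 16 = (y - 4)^2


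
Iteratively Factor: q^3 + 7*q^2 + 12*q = (q + 4)*(q^2 + 3*q) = q*(q + 4)*(q + 3)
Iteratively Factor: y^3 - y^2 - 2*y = (y + 1)*(y^2 - 2*y) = y*(y + 1)*(y - 2)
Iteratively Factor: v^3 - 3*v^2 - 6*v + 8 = (v - 4)*(v^2 + v - 2) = (v - 4)*(v - 1)*(v + 2)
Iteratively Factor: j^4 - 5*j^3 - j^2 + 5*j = (j)*(j^3 - 5*j^2 - j + 5) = j*(j - 5)*(j^2 - 1) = j*(j - 5)*(j + 1)*(j - 1)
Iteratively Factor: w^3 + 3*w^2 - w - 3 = (w - 1)*(w^2 + 4*w + 3) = (w - 1)*(w + 3)*(w + 1)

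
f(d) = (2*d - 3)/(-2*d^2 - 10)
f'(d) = 4*d*(2*d - 3)/(-2*d^2 - 10)^2 + 2/(-2*d^2 - 10) = (-d^2 + d*(2*d - 3) - 5)/(d^2 + 5)^2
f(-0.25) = 0.35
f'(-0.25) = -0.16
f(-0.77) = 0.41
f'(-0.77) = -0.07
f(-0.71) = 0.40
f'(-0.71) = -0.08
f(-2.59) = 0.35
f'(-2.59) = 0.07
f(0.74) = 0.14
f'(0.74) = -0.22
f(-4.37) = 0.24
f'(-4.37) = 0.05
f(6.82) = -0.10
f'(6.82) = 0.01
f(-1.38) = 0.42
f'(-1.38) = 0.02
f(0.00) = 0.30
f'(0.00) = -0.20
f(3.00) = -0.11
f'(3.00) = -0.03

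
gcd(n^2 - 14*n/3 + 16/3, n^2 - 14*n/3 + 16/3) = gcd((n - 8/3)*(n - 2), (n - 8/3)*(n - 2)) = n^2 - 14*n/3 + 16/3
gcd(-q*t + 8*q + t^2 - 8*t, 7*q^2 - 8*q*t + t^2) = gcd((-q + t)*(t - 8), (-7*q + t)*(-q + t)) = q - t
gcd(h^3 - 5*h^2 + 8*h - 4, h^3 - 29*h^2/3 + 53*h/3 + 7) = 1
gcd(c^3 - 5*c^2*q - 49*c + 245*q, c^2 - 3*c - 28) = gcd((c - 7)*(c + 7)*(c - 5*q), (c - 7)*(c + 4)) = c - 7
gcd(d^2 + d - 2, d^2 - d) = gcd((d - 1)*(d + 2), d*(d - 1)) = d - 1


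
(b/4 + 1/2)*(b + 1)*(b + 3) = b^3/4 + 3*b^2/2 + 11*b/4 + 3/2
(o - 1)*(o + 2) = o^2 + o - 2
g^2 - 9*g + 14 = (g - 7)*(g - 2)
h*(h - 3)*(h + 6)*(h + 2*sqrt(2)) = h^4 + 2*sqrt(2)*h^3 + 3*h^3 - 18*h^2 + 6*sqrt(2)*h^2 - 36*sqrt(2)*h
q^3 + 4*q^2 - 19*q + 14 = (q - 2)*(q - 1)*(q + 7)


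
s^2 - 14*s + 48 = (s - 8)*(s - 6)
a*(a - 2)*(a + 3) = a^3 + a^2 - 6*a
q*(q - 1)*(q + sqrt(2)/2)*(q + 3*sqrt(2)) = q^4 - q^3 + 7*sqrt(2)*q^3/2 - 7*sqrt(2)*q^2/2 + 3*q^2 - 3*q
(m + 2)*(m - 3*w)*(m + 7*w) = m^3 + 4*m^2*w + 2*m^2 - 21*m*w^2 + 8*m*w - 42*w^2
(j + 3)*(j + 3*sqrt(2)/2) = j^2 + 3*sqrt(2)*j/2 + 3*j + 9*sqrt(2)/2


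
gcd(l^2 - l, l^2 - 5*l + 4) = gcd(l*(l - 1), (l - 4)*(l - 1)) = l - 1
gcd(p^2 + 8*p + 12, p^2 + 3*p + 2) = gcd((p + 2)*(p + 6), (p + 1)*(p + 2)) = p + 2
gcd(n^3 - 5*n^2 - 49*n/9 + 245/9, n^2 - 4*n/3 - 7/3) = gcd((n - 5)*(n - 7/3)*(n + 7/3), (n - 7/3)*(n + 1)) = n - 7/3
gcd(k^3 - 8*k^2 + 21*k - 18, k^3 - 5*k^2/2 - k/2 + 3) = k - 2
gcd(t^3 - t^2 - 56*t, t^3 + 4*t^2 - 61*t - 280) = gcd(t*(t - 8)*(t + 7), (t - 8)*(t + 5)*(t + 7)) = t^2 - t - 56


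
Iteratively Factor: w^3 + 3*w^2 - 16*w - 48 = (w + 3)*(w^2 - 16) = (w - 4)*(w + 3)*(w + 4)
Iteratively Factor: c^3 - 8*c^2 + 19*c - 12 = (c - 3)*(c^2 - 5*c + 4) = (c - 4)*(c - 3)*(c - 1)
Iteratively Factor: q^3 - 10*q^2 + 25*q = (q)*(q^2 - 10*q + 25) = q*(q - 5)*(q - 5)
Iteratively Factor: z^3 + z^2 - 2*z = (z + 2)*(z^2 - z) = z*(z + 2)*(z - 1)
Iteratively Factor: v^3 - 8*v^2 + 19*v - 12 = (v - 3)*(v^2 - 5*v + 4) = (v - 3)*(v - 1)*(v - 4)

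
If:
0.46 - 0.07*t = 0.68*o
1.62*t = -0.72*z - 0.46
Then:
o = 0.0457516339869281*z + 0.705700798838054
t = -0.444444444444444*z - 0.283950617283951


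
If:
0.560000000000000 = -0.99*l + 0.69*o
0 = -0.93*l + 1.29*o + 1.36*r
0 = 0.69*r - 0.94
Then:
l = -3.15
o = -3.71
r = 1.36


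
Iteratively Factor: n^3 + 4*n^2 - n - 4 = (n + 1)*(n^2 + 3*n - 4) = (n - 1)*(n + 1)*(n + 4)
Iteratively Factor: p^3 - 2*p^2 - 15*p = (p + 3)*(p^2 - 5*p) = p*(p + 3)*(p - 5)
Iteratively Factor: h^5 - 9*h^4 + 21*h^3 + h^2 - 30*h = (h + 1)*(h^4 - 10*h^3 + 31*h^2 - 30*h) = (h - 5)*(h + 1)*(h^3 - 5*h^2 + 6*h) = h*(h - 5)*(h + 1)*(h^2 - 5*h + 6) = h*(h - 5)*(h - 3)*(h + 1)*(h - 2)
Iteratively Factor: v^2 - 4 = (v - 2)*(v + 2)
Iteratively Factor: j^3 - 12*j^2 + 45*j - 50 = (j - 5)*(j^2 - 7*j + 10) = (j - 5)^2*(j - 2)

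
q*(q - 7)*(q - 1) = q^3 - 8*q^2 + 7*q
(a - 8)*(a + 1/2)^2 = a^3 - 7*a^2 - 31*a/4 - 2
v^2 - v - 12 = (v - 4)*(v + 3)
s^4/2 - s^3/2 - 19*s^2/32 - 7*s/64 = s*(s/2 + 1/4)*(s - 7/4)*(s + 1/4)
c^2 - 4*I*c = c*(c - 4*I)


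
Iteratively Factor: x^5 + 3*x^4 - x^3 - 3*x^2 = (x + 1)*(x^4 + 2*x^3 - 3*x^2) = x*(x + 1)*(x^3 + 2*x^2 - 3*x) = x*(x - 1)*(x + 1)*(x^2 + 3*x) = x*(x - 1)*(x + 1)*(x + 3)*(x)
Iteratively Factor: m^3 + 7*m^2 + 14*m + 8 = (m + 2)*(m^2 + 5*m + 4) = (m + 2)*(m + 4)*(m + 1)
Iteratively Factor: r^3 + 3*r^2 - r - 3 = (r + 1)*(r^2 + 2*r - 3) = (r - 1)*(r + 1)*(r + 3)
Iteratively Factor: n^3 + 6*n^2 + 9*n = (n + 3)*(n^2 + 3*n) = (n + 3)^2*(n)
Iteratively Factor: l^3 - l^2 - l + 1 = (l + 1)*(l^2 - 2*l + 1) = (l - 1)*(l + 1)*(l - 1)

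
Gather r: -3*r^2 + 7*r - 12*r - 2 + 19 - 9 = -3*r^2 - 5*r + 8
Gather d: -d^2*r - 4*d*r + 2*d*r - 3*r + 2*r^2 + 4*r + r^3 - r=-d^2*r - 2*d*r + r^3 + 2*r^2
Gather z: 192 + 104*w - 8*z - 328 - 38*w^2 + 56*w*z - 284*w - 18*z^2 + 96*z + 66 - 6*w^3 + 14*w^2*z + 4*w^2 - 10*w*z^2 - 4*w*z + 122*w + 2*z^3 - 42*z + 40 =-6*w^3 - 34*w^2 - 58*w + 2*z^3 + z^2*(-10*w - 18) + z*(14*w^2 + 52*w + 46) - 30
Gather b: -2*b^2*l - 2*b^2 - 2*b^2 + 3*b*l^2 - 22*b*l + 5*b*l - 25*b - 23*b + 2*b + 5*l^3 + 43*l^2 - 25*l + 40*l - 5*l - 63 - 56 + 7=b^2*(-2*l - 4) + b*(3*l^2 - 17*l - 46) + 5*l^3 + 43*l^2 + 10*l - 112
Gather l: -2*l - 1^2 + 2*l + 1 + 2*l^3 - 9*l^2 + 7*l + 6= 2*l^3 - 9*l^2 + 7*l + 6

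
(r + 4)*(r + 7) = r^2 + 11*r + 28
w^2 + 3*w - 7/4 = (w - 1/2)*(w + 7/2)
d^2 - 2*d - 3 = (d - 3)*(d + 1)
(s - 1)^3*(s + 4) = s^4 + s^3 - 9*s^2 + 11*s - 4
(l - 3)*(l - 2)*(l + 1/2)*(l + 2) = l^4 - 5*l^3/2 - 11*l^2/2 + 10*l + 6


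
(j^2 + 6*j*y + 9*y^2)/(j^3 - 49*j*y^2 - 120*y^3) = (-j - 3*y)/(-j^2 + 3*j*y + 40*y^2)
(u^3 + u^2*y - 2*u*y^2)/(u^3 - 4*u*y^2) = (-u + y)/(-u + 2*y)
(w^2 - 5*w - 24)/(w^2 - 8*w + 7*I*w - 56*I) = (w + 3)/(w + 7*I)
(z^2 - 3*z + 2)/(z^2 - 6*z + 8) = (z - 1)/(z - 4)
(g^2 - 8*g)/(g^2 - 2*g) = (g - 8)/(g - 2)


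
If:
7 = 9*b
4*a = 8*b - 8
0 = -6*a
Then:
No Solution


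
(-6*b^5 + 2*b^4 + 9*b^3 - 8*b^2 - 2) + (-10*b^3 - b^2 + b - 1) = -6*b^5 + 2*b^4 - b^3 - 9*b^2 + b - 3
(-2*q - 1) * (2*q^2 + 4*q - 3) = -4*q^3 - 10*q^2 + 2*q + 3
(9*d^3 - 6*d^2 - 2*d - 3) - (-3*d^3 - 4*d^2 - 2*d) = 12*d^3 - 2*d^2 - 3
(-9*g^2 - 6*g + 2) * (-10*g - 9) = 90*g^3 + 141*g^2 + 34*g - 18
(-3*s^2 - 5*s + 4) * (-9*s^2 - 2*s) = 27*s^4 + 51*s^3 - 26*s^2 - 8*s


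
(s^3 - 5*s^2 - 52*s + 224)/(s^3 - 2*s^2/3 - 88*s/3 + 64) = 3*(s^2 - s - 56)/(3*s^2 + 10*s - 48)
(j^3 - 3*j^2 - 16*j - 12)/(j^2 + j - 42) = (j^2 + 3*j + 2)/(j + 7)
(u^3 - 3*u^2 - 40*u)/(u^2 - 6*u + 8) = u*(u^2 - 3*u - 40)/(u^2 - 6*u + 8)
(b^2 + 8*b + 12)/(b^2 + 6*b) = (b + 2)/b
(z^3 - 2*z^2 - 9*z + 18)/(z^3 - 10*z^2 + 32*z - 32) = (z^2 - 9)/(z^2 - 8*z + 16)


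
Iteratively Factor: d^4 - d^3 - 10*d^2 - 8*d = (d - 4)*(d^3 + 3*d^2 + 2*d) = (d - 4)*(d + 1)*(d^2 + 2*d) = d*(d - 4)*(d + 1)*(d + 2)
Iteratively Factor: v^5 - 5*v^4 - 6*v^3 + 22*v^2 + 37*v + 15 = (v + 1)*(v^4 - 6*v^3 + 22*v + 15) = (v + 1)^2*(v^3 - 7*v^2 + 7*v + 15) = (v + 1)^3*(v^2 - 8*v + 15) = (v - 3)*(v + 1)^3*(v - 5)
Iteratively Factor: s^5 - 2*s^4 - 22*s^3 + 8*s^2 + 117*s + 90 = (s + 2)*(s^4 - 4*s^3 - 14*s^2 + 36*s + 45) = (s - 5)*(s + 2)*(s^3 + s^2 - 9*s - 9) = (s - 5)*(s - 3)*(s + 2)*(s^2 + 4*s + 3) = (s - 5)*(s - 3)*(s + 1)*(s + 2)*(s + 3)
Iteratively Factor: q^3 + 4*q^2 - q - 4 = (q + 1)*(q^2 + 3*q - 4) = (q + 1)*(q + 4)*(q - 1)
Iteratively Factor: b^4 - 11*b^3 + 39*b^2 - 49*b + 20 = (b - 1)*(b^3 - 10*b^2 + 29*b - 20) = (b - 5)*(b - 1)*(b^2 - 5*b + 4) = (b - 5)*(b - 1)^2*(b - 4)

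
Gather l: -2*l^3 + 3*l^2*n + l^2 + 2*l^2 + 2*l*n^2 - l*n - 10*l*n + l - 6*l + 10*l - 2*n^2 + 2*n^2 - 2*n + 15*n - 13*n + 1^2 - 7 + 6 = -2*l^3 + l^2*(3*n + 3) + l*(2*n^2 - 11*n + 5)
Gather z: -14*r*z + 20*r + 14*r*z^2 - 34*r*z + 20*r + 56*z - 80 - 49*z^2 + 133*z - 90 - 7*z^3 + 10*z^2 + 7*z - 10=40*r - 7*z^3 + z^2*(14*r - 39) + z*(196 - 48*r) - 180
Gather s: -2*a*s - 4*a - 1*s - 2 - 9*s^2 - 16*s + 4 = -4*a - 9*s^2 + s*(-2*a - 17) + 2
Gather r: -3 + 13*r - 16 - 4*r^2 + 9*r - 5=-4*r^2 + 22*r - 24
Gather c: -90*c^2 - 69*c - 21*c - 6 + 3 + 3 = -90*c^2 - 90*c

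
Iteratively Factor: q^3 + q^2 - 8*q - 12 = (q - 3)*(q^2 + 4*q + 4) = (q - 3)*(q + 2)*(q + 2)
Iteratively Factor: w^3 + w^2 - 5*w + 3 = (w - 1)*(w^2 + 2*w - 3) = (w - 1)*(w + 3)*(w - 1)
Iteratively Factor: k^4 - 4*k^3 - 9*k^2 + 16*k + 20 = (k - 2)*(k^3 - 2*k^2 - 13*k - 10) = (k - 2)*(k + 1)*(k^2 - 3*k - 10) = (k - 5)*(k - 2)*(k + 1)*(k + 2)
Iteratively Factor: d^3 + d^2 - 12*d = (d)*(d^2 + d - 12) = d*(d + 4)*(d - 3)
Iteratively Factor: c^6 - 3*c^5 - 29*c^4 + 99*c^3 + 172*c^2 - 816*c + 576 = (c + 4)*(c^5 - 7*c^4 - c^3 + 103*c^2 - 240*c + 144) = (c - 3)*(c + 4)*(c^4 - 4*c^3 - 13*c^2 + 64*c - 48) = (c - 3)*(c + 4)^2*(c^3 - 8*c^2 + 19*c - 12) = (c - 3)*(c - 1)*(c + 4)^2*(c^2 - 7*c + 12) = (c - 3)^2*(c - 1)*(c + 4)^2*(c - 4)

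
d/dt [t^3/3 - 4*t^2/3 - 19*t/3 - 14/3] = t^2 - 8*t/3 - 19/3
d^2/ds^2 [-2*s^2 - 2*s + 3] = -4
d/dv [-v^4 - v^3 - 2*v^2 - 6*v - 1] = -4*v^3 - 3*v^2 - 4*v - 6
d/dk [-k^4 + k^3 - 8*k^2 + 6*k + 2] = -4*k^3 + 3*k^2 - 16*k + 6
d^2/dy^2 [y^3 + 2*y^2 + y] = 6*y + 4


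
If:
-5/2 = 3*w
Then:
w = -5/6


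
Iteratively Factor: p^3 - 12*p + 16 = (p - 2)*(p^2 + 2*p - 8) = (p - 2)*(p + 4)*(p - 2)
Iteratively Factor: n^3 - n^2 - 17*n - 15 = (n + 1)*(n^2 - 2*n - 15) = (n + 1)*(n + 3)*(n - 5)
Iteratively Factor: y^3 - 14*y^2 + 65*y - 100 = (y - 5)*(y^2 - 9*y + 20) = (y - 5)^2*(y - 4)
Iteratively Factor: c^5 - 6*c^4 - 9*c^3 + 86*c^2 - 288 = (c - 4)*(c^4 - 2*c^3 - 17*c^2 + 18*c + 72) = (c - 4)^2*(c^3 + 2*c^2 - 9*c - 18) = (c - 4)^2*(c + 3)*(c^2 - c - 6) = (c - 4)^2*(c - 3)*(c + 3)*(c + 2)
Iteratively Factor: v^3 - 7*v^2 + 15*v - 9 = (v - 3)*(v^2 - 4*v + 3) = (v - 3)*(v - 1)*(v - 3)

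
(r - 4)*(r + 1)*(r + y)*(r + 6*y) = r^4 + 7*r^3*y - 3*r^3 + 6*r^2*y^2 - 21*r^2*y - 4*r^2 - 18*r*y^2 - 28*r*y - 24*y^2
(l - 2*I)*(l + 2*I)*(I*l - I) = I*l^3 - I*l^2 + 4*I*l - 4*I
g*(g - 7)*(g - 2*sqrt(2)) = g^3 - 7*g^2 - 2*sqrt(2)*g^2 + 14*sqrt(2)*g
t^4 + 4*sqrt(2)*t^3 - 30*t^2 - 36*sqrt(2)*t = t*(t - 3*sqrt(2))*(t + sqrt(2))*(t + 6*sqrt(2))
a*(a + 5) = a^2 + 5*a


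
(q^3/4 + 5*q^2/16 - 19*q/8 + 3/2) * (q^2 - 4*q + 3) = q^5/4 - 11*q^4/16 - 23*q^3/8 + 191*q^2/16 - 105*q/8 + 9/2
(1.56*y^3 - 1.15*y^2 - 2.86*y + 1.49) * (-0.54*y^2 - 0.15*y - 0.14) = -0.8424*y^5 + 0.387*y^4 + 1.4985*y^3 - 0.2146*y^2 + 0.1769*y - 0.2086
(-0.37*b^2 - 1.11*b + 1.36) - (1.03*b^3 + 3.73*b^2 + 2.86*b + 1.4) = -1.03*b^3 - 4.1*b^2 - 3.97*b - 0.0399999999999998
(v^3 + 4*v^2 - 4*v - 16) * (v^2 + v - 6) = v^5 + 5*v^4 - 6*v^3 - 44*v^2 + 8*v + 96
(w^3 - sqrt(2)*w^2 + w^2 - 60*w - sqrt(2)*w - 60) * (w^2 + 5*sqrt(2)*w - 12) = w^5 + w^4 + 4*sqrt(2)*w^4 - 82*w^3 + 4*sqrt(2)*w^3 - 288*sqrt(2)*w^2 - 82*w^2 - 288*sqrt(2)*w + 720*w + 720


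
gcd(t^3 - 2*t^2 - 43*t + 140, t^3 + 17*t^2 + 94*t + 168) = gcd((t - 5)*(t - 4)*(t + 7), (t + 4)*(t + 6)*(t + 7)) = t + 7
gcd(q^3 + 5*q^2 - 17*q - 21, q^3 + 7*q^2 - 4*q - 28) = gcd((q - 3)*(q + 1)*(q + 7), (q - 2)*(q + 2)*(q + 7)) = q + 7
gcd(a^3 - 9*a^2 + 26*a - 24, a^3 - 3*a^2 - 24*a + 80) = a - 4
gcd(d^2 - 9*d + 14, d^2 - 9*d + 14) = d^2 - 9*d + 14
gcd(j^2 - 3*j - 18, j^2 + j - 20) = 1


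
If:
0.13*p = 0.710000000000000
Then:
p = 5.46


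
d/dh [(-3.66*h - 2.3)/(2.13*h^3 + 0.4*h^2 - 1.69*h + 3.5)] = (15.5916*h^3 + 16.161*h^2 + 1.84*h - 16.697)/(4.5369*h^6 + 1.704*h^5 - 7.0394*h^4 + 13.558*h^3 + 5.6561*h^2 - 11.83*h + 12.25)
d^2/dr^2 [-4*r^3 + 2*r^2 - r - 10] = 4 - 24*r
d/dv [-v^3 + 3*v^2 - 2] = 3*v*(2 - v)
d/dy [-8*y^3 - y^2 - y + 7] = -24*y^2 - 2*y - 1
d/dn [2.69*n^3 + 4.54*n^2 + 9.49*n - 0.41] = 8.07*n^2 + 9.08*n + 9.49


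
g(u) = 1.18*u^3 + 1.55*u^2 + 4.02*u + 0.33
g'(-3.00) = 26.58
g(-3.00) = -29.64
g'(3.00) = 45.18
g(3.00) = 58.20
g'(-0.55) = 3.39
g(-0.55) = -1.61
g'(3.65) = 62.50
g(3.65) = 93.03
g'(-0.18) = 3.58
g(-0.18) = -0.35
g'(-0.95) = 4.27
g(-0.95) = -3.10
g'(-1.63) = 8.37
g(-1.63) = -7.21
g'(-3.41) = 34.61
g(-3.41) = -42.14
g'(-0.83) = 3.89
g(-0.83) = -2.61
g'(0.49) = 6.39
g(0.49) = 2.81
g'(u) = 3.54*u^2 + 3.1*u + 4.02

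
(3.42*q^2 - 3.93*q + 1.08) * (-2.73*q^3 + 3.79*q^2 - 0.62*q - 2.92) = -9.3366*q^5 + 23.6907*q^4 - 19.9635*q^3 - 3.4566*q^2 + 10.806*q - 3.1536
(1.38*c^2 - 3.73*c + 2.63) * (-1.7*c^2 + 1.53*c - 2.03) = -2.346*c^4 + 8.4524*c^3 - 12.9793*c^2 + 11.5958*c - 5.3389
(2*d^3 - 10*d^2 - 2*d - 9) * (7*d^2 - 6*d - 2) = 14*d^5 - 82*d^4 + 42*d^3 - 31*d^2 + 58*d + 18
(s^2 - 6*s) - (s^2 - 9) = 9 - 6*s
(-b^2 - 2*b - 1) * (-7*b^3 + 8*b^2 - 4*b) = 7*b^5 + 6*b^4 - 5*b^3 + 4*b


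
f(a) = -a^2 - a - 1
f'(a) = -2*a - 1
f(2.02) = -7.10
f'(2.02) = -5.04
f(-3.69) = -10.93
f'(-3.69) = 6.38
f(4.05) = -21.45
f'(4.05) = -9.10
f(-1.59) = -1.94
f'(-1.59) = 2.18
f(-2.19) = -3.61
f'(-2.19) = 3.38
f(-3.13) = -7.67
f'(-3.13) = 5.26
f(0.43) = -1.61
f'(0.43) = -1.86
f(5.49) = -36.63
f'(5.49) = -11.98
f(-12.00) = -133.00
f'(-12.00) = 23.00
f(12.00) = -157.00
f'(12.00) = -25.00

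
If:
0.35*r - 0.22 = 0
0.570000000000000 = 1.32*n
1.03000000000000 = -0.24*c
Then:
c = -4.29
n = 0.43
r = 0.63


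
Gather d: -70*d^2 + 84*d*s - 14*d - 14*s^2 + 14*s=-70*d^2 + d*(84*s - 14) - 14*s^2 + 14*s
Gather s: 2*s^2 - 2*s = 2*s^2 - 2*s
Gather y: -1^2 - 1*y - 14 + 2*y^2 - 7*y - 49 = 2*y^2 - 8*y - 64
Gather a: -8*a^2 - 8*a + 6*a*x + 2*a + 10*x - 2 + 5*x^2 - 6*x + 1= -8*a^2 + a*(6*x - 6) + 5*x^2 + 4*x - 1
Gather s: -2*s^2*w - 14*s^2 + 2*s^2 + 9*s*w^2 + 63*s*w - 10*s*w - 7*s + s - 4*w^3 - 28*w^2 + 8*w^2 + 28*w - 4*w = s^2*(-2*w - 12) + s*(9*w^2 + 53*w - 6) - 4*w^3 - 20*w^2 + 24*w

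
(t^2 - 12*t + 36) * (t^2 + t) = t^4 - 11*t^3 + 24*t^2 + 36*t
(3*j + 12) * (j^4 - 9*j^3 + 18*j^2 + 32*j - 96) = 3*j^5 - 15*j^4 - 54*j^3 + 312*j^2 + 96*j - 1152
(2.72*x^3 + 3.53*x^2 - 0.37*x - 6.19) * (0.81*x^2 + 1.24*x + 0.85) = 2.2032*x^5 + 6.2321*x^4 + 6.3895*x^3 - 2.4722*x^2 - 7.9901*x - 5.2615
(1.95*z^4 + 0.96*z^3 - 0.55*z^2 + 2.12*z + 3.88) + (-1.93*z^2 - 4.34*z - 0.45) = 1.95*z^4 + 0.96*z^3 - 2.48*z^2 - 2.22*z + 3.43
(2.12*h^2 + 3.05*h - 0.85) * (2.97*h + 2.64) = 6.2964*h^3 + 14.6553*h^2 + 5.5275*h - 2.244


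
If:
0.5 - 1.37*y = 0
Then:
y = 0.36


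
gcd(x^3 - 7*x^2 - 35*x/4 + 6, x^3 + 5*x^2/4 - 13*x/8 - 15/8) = x + 3/2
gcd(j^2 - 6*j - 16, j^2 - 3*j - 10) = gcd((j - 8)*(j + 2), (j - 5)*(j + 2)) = j + 2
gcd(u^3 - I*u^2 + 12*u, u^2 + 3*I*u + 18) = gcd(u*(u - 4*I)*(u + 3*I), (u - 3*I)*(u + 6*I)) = 1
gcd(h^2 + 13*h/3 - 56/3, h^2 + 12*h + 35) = h + 7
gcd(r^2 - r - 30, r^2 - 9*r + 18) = r - 6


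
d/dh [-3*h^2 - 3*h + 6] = -6*h - 3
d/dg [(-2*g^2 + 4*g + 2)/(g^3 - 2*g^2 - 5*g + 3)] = 2*(g^4 - 4*g^3 + 6*g^2 - 2*g + 11)/(g^6 - 4*g^5 - 6*g^4 + 26*g^3 + 13*g^2 - 30*g + 9)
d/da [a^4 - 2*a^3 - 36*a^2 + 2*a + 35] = 4*a^3 - 6*a^2 - 72*a + 2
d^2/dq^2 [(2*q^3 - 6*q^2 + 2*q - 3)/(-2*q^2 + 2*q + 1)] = 4*(2*q^3 + 30*q^2 - 27*q + 14)/(8*q^6 - 24*q^5 + 12*q^4 + 16*q^3 - 6*q^2 - 6*q - 1)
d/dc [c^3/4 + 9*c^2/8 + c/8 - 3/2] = 3*c^2/4 + 9*c/4 + 1/8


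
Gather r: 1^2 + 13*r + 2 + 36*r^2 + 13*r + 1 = 36*r^2 + 26*r + 4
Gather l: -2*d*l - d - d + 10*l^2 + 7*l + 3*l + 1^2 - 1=-2*d + 10*l^2 + l*(10 - 2*d)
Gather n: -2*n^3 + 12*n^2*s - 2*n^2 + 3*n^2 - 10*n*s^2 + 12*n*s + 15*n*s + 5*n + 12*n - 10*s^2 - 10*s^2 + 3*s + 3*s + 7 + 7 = -2*n^3 + n^2*(12*s + 1) + n*(-10*s^2 + 27*s + 17) - 20*s^2 + 6*s + 14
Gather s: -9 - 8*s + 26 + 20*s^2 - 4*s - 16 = 20*s^2 - 12*s + 1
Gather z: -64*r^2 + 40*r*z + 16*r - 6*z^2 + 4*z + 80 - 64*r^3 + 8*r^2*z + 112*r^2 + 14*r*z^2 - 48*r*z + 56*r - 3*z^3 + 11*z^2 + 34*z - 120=-64*r^3 + 48*r^2 + 72*r - 3*z^3 + z^2*(14*r + 5) + z*(8*r^2 - 8*r + 38) - 40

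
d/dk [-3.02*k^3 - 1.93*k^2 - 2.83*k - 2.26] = -9.06*k^2 - 3.86*k - 2.83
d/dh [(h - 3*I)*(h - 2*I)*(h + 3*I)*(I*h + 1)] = 4*I*h^3 + 9*h^2 + 14*I*h + 27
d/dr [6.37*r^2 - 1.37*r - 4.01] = 12.74*r - 1.37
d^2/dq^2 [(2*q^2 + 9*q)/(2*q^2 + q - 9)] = 2*(32*q^3 + 108*q^2 + 486*q + 243)/(8*q^6 + 12*q^5 - 102*q^4 - 107*q^3 + 459*q^2 + 243*q - 729)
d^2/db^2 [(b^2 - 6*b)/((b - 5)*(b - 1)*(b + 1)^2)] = 2*(3*b^6 - 54*b^5 + 319*b^4 - 788*b^3 + 885*b^2 - 830*b + 145)/(b^10 - 14*b^9 + 57*b^8 - 8*b^7 - 302*b^6 + 108*b^5 + 554*b^4 - 136*b^3 - 435*b^2 + 50*b + 125)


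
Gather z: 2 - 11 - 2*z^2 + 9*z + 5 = -2*z^2 + 9*z - 4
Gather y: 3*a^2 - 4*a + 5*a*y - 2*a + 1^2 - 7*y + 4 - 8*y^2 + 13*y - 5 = 3*a^2 - 6*a - 8*y^2 + y*(5*a + 6)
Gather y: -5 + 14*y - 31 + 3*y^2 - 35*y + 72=3*y^2 - 21*y + 36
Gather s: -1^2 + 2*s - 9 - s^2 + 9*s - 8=-s^2 + 11*s - 18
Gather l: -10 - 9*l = -9*l - 10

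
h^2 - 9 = (h - 3)*(h + 3)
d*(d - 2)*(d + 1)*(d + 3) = d^4 + 2*d^3 - 5*d^2 - 6*d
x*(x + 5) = x^2 + 5*x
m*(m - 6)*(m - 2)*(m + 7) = m^4 - m^3 - 44*m^2 + 84*m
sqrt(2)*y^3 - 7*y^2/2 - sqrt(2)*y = y*(y - 2*sqrt(2))*(sqrt(2)*y + 1/2)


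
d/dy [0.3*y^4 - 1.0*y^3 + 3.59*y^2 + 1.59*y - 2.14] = 1.2*y^3 - 3.0*y^2 + 7.18*y + 1.59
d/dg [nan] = 0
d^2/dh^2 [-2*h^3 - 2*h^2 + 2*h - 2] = -12*h - 4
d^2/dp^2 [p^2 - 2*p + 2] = 2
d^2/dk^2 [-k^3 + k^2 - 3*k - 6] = 2 - 6*k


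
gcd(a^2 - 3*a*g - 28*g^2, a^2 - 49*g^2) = a - 7*g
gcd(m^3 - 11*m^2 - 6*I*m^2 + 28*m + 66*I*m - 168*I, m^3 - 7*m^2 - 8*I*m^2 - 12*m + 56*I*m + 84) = m^2 + m*(-7 - 6*I) + 42*I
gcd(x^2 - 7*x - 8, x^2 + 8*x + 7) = x + 1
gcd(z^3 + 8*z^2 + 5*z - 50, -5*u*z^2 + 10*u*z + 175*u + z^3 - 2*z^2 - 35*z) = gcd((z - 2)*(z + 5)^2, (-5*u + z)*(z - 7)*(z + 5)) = z + 5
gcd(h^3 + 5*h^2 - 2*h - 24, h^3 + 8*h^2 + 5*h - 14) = 1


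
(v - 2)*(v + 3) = v^2 + v - 6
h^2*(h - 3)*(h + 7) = h^4 + 4*h^3 - 21*h^2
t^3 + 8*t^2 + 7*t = t*(t + 1)*(t + 7)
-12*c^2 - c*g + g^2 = (-4*c + g)*(3*c + g)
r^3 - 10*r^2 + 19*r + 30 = (r - 6)*(r - 5)*(r + 1)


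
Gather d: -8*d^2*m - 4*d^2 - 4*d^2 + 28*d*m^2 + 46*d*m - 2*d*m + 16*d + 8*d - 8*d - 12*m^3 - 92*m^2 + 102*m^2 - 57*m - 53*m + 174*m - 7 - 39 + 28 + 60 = d^2*(-8*m - 8) + d*(28*m^2 + 44*m + 16) - 12*m^3 + 10*m^2 + 64*m + 42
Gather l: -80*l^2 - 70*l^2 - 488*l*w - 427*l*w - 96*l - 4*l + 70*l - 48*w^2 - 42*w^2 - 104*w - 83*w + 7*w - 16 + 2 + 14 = -150*l^2 + l*(-915*w - 30) - 90*w^2 - 180*w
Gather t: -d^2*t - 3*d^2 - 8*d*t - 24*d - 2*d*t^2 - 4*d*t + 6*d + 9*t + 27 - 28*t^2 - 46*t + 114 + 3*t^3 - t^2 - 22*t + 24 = -3*d^2 - 18*d + 3*t^3 + t^2*(-2*d - 29) + t*(-d^2 - 12*d - 59) + 165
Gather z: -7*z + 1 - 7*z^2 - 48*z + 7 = -7*z^2 - 55*z + 8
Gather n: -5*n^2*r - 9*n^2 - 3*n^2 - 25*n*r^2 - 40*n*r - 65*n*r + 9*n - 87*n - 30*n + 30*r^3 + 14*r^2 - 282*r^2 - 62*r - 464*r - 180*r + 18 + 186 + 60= n^2*(-5*r - 12) + n*(-25*r^2 - 105*r - 108) + 30*r^3 - 268*r^2 - 706*r + 264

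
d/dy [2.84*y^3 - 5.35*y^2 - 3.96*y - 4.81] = 8.52*y^2 - 10.7*y - 3.96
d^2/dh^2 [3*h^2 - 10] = 6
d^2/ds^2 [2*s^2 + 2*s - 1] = 4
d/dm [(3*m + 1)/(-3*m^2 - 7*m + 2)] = (9*m^2 + 6*m + 13)/(9*m^4 + 42*m^3 + 37*m^2 - 28*m + 4)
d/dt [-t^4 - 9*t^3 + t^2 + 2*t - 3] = -4*t^3 - 27*t^2 + 2*t + 2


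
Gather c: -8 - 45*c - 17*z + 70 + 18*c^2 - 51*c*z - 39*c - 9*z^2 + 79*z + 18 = 18*c^2 + c*(-51*z - 84) - 9*z^2 + 62*z + 80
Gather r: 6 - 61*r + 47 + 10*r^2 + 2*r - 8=10*r^2 - 59*r + 45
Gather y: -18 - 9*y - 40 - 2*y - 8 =-11*y - 66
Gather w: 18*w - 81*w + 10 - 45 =-63*w - 35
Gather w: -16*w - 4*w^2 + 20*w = -4*w^2 + 4*w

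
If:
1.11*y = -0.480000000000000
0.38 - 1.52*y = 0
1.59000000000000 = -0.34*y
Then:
No Solution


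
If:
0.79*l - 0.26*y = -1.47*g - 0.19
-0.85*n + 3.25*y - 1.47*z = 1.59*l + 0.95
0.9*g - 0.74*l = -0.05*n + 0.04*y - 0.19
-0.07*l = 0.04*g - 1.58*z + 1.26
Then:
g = 4.3343463548465*z - 3.54572470442594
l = 20.094659225802*z - 15.9738715974709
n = 287.832783477734*z - 230.67202073985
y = 85.5625766538767*z - 67.8522072211851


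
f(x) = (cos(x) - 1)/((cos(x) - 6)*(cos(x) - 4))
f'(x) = -sin(x)/((cos(x) - 6)*(cos(x) - 4)) + (cos(x) - 1)*sin(x)/((cos(x) - 6)*(cos(x) - 4)^2) + (cos(x) - 1)*sin(x)/((cos(x) - 6)^2*(cos(x) - 4))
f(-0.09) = -0.00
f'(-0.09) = 0.01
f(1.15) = -0.03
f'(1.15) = -0.03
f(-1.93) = -0.05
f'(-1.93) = 0.02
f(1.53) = -0.04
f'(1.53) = -0.03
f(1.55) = -0.04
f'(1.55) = -0.02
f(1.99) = -0.05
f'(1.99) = -0.01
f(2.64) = -0.06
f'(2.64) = -0.00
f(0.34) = -0.00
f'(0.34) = -0.02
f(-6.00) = 0.00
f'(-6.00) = -0.02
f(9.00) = -0.06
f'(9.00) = 0.00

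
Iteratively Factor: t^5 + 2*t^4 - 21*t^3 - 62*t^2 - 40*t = (t)*(t^4 + 2*t^3 - 21*t^2 - 62*t - 40) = t*(t + 2)*(t^3 - 21*t - 20) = t*(t + 1)*(t + 2)*(t^2 - t - 20) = t*(t - 5)*(t + 1)*(t + 2)*(t + 4)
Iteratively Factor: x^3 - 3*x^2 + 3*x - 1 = (x - 1)*(x^2 - 2*x + 1) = (x - 1)^2*(x - 1)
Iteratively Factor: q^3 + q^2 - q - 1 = (q + 1)*(q^2 - 1) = (q + 1)^2*(q - 1)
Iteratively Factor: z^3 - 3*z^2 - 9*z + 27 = (z - 3)*(z^2 - 9) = (z - 3)*(z + 3)*(z - 3)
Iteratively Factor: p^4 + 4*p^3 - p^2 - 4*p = (p)*(p^3 + 4*p^2 - p - 4) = p*(p + 1)*(p^2 + 3*p - 4) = p*(p + 1)*(p + 4)*(p - 1)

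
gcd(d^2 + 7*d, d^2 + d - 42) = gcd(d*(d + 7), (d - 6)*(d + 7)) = d + 7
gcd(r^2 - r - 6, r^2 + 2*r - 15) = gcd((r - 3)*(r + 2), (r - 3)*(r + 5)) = r - 3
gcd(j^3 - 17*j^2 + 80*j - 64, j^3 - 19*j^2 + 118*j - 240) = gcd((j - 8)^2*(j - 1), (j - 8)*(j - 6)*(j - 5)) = j - 8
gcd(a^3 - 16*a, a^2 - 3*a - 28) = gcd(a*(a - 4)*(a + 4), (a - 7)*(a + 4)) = a + 4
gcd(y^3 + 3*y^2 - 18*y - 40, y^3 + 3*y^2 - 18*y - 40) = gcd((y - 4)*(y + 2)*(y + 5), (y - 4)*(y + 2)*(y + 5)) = y^3 + 3*y^2 - 18*y - 40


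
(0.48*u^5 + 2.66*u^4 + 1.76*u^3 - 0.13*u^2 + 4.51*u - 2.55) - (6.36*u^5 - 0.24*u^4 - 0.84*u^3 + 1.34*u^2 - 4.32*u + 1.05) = -5.88*u^5 + 2.9*u^4 + 2.6*u^3 - 1.47*u^2 + 8.83*u - 3.6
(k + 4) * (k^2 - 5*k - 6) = k^3 - k^2 - 26*k - 24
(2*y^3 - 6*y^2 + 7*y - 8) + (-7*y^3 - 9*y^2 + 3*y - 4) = -5*y^3 - 15*y^2 + 10*y - 12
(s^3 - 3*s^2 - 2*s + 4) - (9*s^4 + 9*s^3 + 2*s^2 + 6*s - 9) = -9*s^4 - 8*s^3 - 5*s^2 - 8*s + 13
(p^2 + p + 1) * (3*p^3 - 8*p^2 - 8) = 3*p^5 - 5*p^4 - 5*p^3 - 16*p^2 - 8*p - 8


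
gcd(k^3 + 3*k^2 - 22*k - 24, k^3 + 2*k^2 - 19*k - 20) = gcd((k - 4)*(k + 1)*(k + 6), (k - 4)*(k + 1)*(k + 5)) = k^2 - 3*k - 4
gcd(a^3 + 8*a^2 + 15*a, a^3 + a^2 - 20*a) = a^2 + 5*a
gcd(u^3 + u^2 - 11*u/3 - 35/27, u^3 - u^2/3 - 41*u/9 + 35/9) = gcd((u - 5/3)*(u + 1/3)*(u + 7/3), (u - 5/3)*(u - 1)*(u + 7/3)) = u^2 + 2*u/3 - 35/9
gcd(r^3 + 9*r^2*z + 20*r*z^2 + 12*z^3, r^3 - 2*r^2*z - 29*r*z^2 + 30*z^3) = 1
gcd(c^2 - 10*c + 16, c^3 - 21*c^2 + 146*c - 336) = c - 8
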